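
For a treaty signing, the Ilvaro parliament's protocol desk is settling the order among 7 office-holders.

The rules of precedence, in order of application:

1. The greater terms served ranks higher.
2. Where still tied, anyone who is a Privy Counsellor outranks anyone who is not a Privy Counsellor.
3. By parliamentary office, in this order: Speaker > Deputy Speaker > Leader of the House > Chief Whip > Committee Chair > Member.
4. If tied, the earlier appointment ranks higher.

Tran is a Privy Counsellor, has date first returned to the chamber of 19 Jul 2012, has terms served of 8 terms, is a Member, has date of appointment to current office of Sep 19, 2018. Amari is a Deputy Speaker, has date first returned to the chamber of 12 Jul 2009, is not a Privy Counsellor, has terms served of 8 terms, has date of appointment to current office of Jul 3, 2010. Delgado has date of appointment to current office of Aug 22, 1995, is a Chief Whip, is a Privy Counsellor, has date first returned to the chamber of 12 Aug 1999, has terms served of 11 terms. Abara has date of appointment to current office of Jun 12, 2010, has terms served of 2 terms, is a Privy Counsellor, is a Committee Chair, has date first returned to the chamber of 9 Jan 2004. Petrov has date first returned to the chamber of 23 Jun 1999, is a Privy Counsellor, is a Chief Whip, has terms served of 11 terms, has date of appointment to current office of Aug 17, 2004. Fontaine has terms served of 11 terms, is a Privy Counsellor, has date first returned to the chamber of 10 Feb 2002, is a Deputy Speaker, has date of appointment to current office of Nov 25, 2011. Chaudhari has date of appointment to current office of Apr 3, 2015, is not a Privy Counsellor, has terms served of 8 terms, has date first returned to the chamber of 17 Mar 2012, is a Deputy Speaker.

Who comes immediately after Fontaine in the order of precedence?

By terms served (higher first): Fontaine, Delgado and Petrov (each 11 terms); then Tran, Amari and Chaudhari (each 8 terms); then Abara (2 terms).
Fontaine, Delgado and Petrov are each a Privy Counsellor, so the next rule applies.
Among Fontaine, Delgado and Petrov, by parliamentary office: Fontaine (Deputy Speaker) before Delgado and Petrov (Chief Whip).
Among Delgado and Petrov, by date of appointment to current office (earlier first): Delgado (Aug 22, 1995) before Petrov (Aug 17, 2004).
Among Tran, Amari and Chaudhari, a Privy Counsellor before not a Privy Counsellor: Tran (a Privy Counsellor) before Amari and Chaudhari (not a Privy Counsellor).
Amari and Chaudhari are each Deputy Speaker, so the next rule applies.
Among Amari and Chaudhari, by date of appointment to current office (earlier first): Amari (Jul 3, 2010) before Chaudhari (Apr 3, 2015).
Order: Fontaine, Delgado, Petrov, Tran, Amari, Chaudhari, Abara.

Delgado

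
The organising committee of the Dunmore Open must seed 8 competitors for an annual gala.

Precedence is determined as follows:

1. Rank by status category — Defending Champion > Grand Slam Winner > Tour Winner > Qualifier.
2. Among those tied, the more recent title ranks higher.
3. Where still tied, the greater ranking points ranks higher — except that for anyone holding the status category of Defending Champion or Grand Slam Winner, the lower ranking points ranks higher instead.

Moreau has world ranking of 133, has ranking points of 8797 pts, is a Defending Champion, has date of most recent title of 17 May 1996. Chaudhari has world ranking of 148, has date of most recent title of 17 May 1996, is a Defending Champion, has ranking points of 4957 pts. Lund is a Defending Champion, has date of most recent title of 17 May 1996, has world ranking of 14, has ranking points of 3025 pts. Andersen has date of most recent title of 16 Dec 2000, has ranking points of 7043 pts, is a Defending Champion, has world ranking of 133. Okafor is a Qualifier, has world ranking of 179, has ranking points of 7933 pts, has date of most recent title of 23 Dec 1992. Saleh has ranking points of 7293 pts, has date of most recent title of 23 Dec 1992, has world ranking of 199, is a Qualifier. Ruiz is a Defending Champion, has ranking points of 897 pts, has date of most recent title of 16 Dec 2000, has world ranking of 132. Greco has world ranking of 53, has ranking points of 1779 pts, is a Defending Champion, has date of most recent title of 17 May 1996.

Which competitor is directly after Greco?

By status category: Ruiz, Andersen, Greco, Lund, Chaudhari and Moreau (Defending Champion); then Okafor and Saleh (Qualifier).
Among Ruiz, Andersen, Greco, Lund, Chaudhari and Moreau, by date of most recent title (later first): Ruiz and Andersen (16 Dec 2000) before Greco, Lund, Chaudhari and Moreau (17 May 1996).
Among Ruiz and Andersen, by ranking points (lower first) (reversed rule for this group): Ruiz (897 pts) before Andersen (7043 pts).
Among Greco, Lund, Chaudhari and Moreau, by ranking points (lower first) (reversed rule for this group): Greco (1779 pts) before Lund (3025 pts) before Chaudhari (4957 pts) before Moreau (8797 pts).
Okafor and Saleh both have date of most recent title 23 Dec 1992, so the next rule applies.
Among Okafor and Saleh, by ranking points (higher first): Okafor (7933 pts) before Saleh (7293 pts).
Order: Ruiz, Andersen, Greco, Lund, Chaudhari, Moreau, Okafor, Saleh.

Lund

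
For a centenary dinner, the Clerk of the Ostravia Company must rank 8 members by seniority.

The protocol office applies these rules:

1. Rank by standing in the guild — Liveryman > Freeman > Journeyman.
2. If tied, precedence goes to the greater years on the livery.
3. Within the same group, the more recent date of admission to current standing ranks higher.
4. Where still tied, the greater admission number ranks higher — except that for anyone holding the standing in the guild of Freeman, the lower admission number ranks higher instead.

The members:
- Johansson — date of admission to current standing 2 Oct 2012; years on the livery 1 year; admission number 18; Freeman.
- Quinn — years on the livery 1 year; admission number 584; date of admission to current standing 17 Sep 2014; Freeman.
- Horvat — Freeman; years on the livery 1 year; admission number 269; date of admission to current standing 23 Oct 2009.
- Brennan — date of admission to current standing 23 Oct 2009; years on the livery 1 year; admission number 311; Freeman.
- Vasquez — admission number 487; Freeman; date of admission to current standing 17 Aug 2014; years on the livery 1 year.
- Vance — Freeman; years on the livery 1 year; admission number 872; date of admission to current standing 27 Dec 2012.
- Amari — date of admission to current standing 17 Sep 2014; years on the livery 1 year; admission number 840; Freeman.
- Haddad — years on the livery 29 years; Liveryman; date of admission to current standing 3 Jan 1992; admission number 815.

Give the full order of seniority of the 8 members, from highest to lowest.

By standing in the guild: Haddad (Liveryman); then Quinn, Amari, Vasquez, Vance, Johansson, Horvat and Brennan (Freeman).
Quinn, Amari, Vasquez, Vance, Johansson, Horvat and Brennan all have years on the livery 1 year, so the next rule applies.
Among Quinn, Amari, Vasquez, Vance, Johansson, Horvat and Brennan, by date of admission to current standing (later first): Quinn and Amari (17 Sep 2014) before Vasquez (17 Aug 2014) before Vance (27 Dec 2012) before Johansson (2 Oct 2012) before Horvat and Brennan (23 Oct 2009).
Among Quinn and Amari, by admission number (lower first) (reversed rule for this group): Quinn (584) before Amari (840).
Among Horvat and Brennan, by admission number (lower first) (reversed rule for this group): Horvat (269) before Brennan (311).
Full order: Haddad, Quinn, Amari, Vasquez, Vance, Johansson, Horvat, Brennan.

Haddad, Quinn, Amari, Vasquez, Vance, Johansson, Horvat, Brennan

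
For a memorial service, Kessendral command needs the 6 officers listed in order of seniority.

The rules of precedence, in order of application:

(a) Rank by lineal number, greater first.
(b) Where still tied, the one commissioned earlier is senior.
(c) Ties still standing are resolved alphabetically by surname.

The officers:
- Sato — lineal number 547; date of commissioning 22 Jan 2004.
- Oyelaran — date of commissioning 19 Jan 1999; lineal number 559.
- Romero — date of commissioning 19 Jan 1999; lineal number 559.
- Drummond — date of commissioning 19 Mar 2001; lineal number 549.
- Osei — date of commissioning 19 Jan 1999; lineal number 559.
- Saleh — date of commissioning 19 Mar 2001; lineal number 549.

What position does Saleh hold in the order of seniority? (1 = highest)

By lineal number (higher first): Osei, Oyelaran and Romero (each 559); then Drummond and Saleh (both 549); then Sato (547).
Osei, Oyelaran and Romero all have date of commissioning 19 Jan 1999, so the next rule applies.
Among Osei, Oyelaran and Romero, alphabetically by surname: Osei before Oyelaran before Romero.
Drummond and Saleh both have date of commissioning 19 Mar 2001, so the next rule applies.
Among Drummond and Saleh, alphabetically by surname: Drummond before Saleh.
Order: Osei, Oyelaran, Romero, Drummond, Saleh, Sato. So position 5.

5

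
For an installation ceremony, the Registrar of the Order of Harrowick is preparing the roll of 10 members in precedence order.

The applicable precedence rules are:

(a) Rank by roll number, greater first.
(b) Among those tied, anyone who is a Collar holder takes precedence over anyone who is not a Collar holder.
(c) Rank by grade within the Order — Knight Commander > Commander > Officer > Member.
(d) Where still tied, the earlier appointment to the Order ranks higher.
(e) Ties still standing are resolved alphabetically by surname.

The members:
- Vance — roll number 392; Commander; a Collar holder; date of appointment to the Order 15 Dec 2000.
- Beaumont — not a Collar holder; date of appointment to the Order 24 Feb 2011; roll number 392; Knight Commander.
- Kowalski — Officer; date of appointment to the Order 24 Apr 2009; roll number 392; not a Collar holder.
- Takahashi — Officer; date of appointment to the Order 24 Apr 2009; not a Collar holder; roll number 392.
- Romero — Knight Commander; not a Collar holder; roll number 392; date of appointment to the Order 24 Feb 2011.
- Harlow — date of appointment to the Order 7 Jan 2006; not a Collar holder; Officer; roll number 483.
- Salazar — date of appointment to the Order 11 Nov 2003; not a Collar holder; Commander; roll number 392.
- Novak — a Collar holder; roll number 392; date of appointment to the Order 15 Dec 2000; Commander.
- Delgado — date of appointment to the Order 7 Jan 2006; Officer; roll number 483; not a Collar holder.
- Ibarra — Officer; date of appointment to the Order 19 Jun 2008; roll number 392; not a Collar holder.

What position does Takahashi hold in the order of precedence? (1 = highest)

By roll number (higher first): Delgado and Harlow (both 483); then Novak, Vance, Beaumont, Romero, Salazar, Ibarra, Kowalski and Takahashi (each 392).
Delgado and Harlow are each not a Collar holder, so the next rule applies.
Delgado and Harlow are each Officer, so the next rule applies.
Delgado and Harlow both have date of appointment to the Order 7 Jan 2006, so the next rule applies.
Among Delgado and Harlow, alphabetically by surname: Delgado before Harlow.
Among Novak, Vance, Beaumont, Romero, Salazar, Ibarra, Kowalski and Takahashi, a Collar holder before not a Collar holder: Novak and Vance (a Collar holder) before Beaumont, Romero, Salazar, Ibarra, Kowalski and Takahashi (not a Collar holder).
Novak and Vance are each Commander, so the next rule applies.
Novak and Vance both have date of appointment to the Order 15 Dec 2000, so the next rule applies.
Among Novak and Vance, alphabetically by surname: Novak before Vance.
Among Beaumont, Romero, Salazar, Ibarra, Kowalski and Takahashi, by grade within the Order: Beaumont and Romero (Knight Commander) before Salazar (Commander) before Ibarra, Kowalski and Takahashi (Officer).
Beaumont and Romero both have date of appointment to the Order 24 Feb 2011, so the next rule applies.
Among Beaumont and Romero, alphabetically by surname: Beaumont before Romero.
Among Ibarra, Kowalski and Takahashi, by date of appointment to the Order (earlier first): Ibarra (19 Jun 2008) before Kowalski and Takahashi (24 Apr 2009).
Among Kowalski and Takahashi, alphabetically by surname: Kowalski before Takahashi.
Order: Delgado, Harlow, Novak, Vance, Beaumont, Romero, Salazar, Ibarra, Kowalski, Takahashi. So position 10.

10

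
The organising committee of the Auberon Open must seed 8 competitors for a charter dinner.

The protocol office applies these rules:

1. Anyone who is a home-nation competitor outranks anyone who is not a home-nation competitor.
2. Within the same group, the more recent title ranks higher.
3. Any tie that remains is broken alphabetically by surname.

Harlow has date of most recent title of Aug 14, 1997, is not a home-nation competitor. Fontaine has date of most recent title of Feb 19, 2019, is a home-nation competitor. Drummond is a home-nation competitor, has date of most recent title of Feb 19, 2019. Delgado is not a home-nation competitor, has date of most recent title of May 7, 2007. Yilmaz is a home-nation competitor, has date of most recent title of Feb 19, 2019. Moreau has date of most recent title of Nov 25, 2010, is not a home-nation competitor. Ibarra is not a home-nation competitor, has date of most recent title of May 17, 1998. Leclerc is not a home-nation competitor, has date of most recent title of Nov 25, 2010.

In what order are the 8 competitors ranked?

By the first rule: Drummond, Fontaine and Yilmaz (each a home-nation competitor); then Leclerc, Moreau, Delgado, Ibarra and Harlow (each not a home-nation competitor).
Drummond, Fontaine and Yilmaz all have date of most recent title Feb 19, 2019, so the next rule applies.
Among Drummond, Fontaine and Yilmaz, alphabetically by surname: Drummond before Fontaine before Yilmaz.
Among Leclerc, Moreau, Delgado, Ibarra and Harlow, by date of most recent title (later first): Leclerc and Moreau (Nov 25, 2010) before Delgado (May 7, 2007) before Ibarra (May 17, 1998) before Harlow (Aug 14, 1997).
Among Leclerc and Moreau, alphabetically by surname: Leclerc before Moreau.
Full order: Drummond, Fontaine, Yilmaz, Leclerc, Moreau, Delgado, Ibarra, Harlow.

Drummond, Fontaine, Yilmaz, Leclerc, Moreau, Delgado, Ibarra, Harlow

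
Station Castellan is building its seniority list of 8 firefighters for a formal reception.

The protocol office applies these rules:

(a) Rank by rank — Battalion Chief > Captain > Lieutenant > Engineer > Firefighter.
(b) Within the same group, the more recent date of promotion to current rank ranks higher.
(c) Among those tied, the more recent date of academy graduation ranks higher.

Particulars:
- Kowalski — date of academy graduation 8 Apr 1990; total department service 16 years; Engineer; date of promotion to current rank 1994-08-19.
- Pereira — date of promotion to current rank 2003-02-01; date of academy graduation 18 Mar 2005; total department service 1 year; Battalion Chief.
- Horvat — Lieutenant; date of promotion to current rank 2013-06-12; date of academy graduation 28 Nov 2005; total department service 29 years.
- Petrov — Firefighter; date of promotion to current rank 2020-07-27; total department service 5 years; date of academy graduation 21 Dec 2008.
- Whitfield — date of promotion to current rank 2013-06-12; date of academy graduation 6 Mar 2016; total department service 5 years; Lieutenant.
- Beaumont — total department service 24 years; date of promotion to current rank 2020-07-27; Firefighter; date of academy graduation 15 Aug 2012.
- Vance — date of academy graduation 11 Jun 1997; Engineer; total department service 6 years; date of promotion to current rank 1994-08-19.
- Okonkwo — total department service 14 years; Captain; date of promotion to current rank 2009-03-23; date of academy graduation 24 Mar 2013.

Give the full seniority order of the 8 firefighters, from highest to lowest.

By rank: Pereira (Battalion Chief); then Okonkwo (Captain); then Whitfield and Horvat (Lieutenant); then Vance and Kowalski (Engineer); then Beaumont and Petrov (Firefighter).
Whitfield and Horvat both have date of promotion to current rank 2013-06-12, so the next rule applies.
Among Whitfield and Horvat, by date of academy graduation (later first): Whitfield (6 Mar 2016) before Horvat (28 Nov 2005).
Vance and Kowalski both have date of promotion to current rank 1994-08-19, so the next rule applies.
Among Vance and Kowalski, by date of academy graduation (later first): Vance (11 Jun 1997) before Kowalski (8 Apr 1990).
Beaumont and Petrov both have date of promotion to current rank 2020-07-27, so the next rule applies.
Among Beaumont and Petrov, by date of academy graduation (later first): Beaumont (15 Aug 2012) before Petrov (21 Dec 2008).
Full order: Pereira, Okonkwo, Whitfield, Horvat, Vance, Kowalski, Beaumont, Petrov.

Pereira, Okonkwo, Whitfield, Horvat, Vance, Kowalski, Beaumont, Petrov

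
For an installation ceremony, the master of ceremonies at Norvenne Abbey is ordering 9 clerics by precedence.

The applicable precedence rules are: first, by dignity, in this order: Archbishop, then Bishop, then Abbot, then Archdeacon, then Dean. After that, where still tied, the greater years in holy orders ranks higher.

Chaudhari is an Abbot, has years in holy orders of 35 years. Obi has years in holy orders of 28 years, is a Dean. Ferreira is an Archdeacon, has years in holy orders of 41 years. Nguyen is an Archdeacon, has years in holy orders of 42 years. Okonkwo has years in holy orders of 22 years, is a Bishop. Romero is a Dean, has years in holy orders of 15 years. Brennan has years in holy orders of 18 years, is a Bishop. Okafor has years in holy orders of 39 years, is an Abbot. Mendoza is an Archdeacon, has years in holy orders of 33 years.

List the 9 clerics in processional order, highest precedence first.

By dignity: Okonkwo and Brennan (Bishop); then Okafor and Chaudhari (Abbot); then Nguyen, Ferreira and Mendoza (Archdeacon); then Obi and Romero (Dean).
Among Okonkwo and Brennan, by years in holy orders (higher first): Okonkwo (22 years) before Brennan (18 years).
Among Okafor and Chaudhari, by years in holy orders (higher first): Okafor (39 years) before Chaudhari (35 years).
Among Nguyen, Ferreira and Mendoza, by years in holy orders (higher first): Nguyen (42 years) before Ferreira (41 years) before Mendoza (33 years).
Among Obi and Romero, by years in holy orders (higher first): Obi (28 years) before Romero (15 years).
Full order: Okonkwo, Brennan, Okafor, Chaudhari, Nguyen, Ferreira, Mendoza, Obi, Romero.

Okonkwo, Brennan, Okafor, Chaudhari, Nguyen, Ferreira, Mendoza, Obi, Romero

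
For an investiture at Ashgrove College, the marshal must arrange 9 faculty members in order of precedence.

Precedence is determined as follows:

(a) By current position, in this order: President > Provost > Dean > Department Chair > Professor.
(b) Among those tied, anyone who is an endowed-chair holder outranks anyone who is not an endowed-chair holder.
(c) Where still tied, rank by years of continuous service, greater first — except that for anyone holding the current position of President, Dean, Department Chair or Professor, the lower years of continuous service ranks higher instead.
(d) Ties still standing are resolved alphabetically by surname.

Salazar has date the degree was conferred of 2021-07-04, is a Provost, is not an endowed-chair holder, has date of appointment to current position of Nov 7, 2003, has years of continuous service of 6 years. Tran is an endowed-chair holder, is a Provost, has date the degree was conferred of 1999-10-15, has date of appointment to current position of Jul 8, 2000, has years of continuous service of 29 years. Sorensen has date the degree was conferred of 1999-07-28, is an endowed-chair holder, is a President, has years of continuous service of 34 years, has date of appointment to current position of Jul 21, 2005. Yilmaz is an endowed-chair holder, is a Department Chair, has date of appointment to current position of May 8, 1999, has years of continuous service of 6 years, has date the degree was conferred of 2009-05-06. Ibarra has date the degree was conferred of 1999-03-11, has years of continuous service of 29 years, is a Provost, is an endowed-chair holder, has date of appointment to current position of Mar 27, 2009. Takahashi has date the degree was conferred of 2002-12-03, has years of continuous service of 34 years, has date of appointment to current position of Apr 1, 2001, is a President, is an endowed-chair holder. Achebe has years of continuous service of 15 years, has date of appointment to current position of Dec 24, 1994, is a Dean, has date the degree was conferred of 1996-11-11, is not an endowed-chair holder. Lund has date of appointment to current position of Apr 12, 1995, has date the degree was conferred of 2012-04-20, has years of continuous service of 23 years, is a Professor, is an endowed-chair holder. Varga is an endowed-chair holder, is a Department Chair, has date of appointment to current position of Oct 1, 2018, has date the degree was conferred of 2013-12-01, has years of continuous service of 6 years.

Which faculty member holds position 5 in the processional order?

By current position: Sorensen and Takahashi (President); then Ibarra, Tran and Salazar (Provost); then Achebe (Dean); then Varga and Yilmaz (Department Chair); then Lund (Professor).
Sorensen and Takahashi are each an endowed-chair holder, so the next rule applies.
Sorensen and Takahashi both have years of continuous service 34 years, so the next rule applies.
Among Sorensen and Takahashi, alphabetically by surname: Sorensen before Takahashi.
Among Ibarra, Tran and Salazar, an endowed-chair holder before not an endowed-chair holder: Ibarra and Tran (an endowed-chair holder) before Salazar (not an endowed-chair holder).
Ibarra and Tran both have years of continuous service 29 years, so the next rule applies.
Among Ibarra and Tran, alphabetically by surname: Ibarra before Tran.
Varga and Yilmaz are each an endowed-chair holder, so the next rule applies.
Varga and Yilmaz both have years of continuous service 6 years, so the next rule applies.
Among Varga and Yilmaz, alphabetically by surname: Varga before Yilmaz.
Order: Sorensen, Takahashi, Ibarra, Tran, Salazar, Achebe, Varga, Yilmaz, Lund.

Salazar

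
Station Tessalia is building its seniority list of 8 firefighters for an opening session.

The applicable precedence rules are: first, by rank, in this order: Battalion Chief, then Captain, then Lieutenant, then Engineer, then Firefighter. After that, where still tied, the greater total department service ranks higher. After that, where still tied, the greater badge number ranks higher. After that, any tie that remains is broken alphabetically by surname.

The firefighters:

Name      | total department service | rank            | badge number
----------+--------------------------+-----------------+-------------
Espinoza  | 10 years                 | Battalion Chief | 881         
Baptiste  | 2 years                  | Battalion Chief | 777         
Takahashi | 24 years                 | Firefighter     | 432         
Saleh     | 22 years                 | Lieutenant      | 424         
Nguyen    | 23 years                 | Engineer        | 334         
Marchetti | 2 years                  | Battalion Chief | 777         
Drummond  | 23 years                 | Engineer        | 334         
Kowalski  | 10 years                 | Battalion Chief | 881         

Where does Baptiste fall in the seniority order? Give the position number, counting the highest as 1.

By rank: Espinoza, Kowalski, Baptiste and Marchetti (Battalion Chief); then Saleh (Lieutenant); then Drummond and Nguyen (Engineer); then Takahashi (Firefighter).
Among Espinoza, Kowalski, Baptiste and Marchetti, by total department service (higher first): Espinoza and Kowalski (10 years) before Baptiste and Marchetti (2 years).
Espinoza and Kowalski both have badge number 881, so the next rule applies.
Among Espinoza and Kowalski, alphabetically by surname: Espinoza before Kowalski.
Baptiste and Marchetti both have badge number 777, so the next rule applies.
Among Baptiste and Marchetti, alphabetically by surname: Baptiste before Marchetti.
Drummond and Nguyen both have total department service 23 years, so the next rule applies.
Drummond and Nguyen both have badge number 334, so the next rule applies.
Among Drummond and Nguyen, alphabetically by surname: Drummond before Nguyen.
Order: Espinoza, Kowalski, Baptiste, Marchetti, Saleh, Drummond, Nguyen, Takahashi. So position 3.

3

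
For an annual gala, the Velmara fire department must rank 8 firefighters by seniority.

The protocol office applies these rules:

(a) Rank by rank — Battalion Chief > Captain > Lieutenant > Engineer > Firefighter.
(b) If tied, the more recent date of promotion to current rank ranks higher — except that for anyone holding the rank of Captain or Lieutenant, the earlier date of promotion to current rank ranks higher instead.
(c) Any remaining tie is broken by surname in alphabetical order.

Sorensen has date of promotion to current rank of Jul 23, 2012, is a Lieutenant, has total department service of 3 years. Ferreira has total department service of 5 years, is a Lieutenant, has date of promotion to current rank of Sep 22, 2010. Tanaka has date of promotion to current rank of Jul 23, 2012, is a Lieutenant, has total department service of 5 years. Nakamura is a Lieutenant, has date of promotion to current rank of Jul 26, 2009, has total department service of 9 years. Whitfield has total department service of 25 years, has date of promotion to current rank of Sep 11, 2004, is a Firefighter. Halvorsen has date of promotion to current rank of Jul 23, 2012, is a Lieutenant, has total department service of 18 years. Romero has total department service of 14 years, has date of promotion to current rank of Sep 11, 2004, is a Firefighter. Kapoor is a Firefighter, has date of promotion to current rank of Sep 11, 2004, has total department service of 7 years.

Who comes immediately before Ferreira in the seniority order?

Nakamura

By rank: Nakamura, Ferreira, Halvorsen, Sorensen and Tanaka (Lieutenant); then Kapoor, Romero and Whitfield (Firefighter).
Among Nakamura, Ferreira, Halvorsen, Sorensen and Tanaka, by date of promotion to current rank (earlier first) (reversed rule for this group): Nakamura (Jul 26, 2009) before Ferreira (Sep 22, 2010) before Halvorsen, Sorensen and Tanaka (Jul 23, 2012).
Among Halvorsen, Sorensen and Tanaka, alphabetically by surname: Halvorsen before Sorensen before Tanaka.
Kapoor, Romero and Whitfield all have date of promotion to current rank Sep 11, 2004, so the next rule applies.
Among Kapoor, Romero and Whitfield, alphabetically by surname: Kapoor before Romero before Whitfield.
Order: Nakamura, Ferreira, Halvorsen, Sorensen, Tanaka, Kapoor, Romero, Whitfield.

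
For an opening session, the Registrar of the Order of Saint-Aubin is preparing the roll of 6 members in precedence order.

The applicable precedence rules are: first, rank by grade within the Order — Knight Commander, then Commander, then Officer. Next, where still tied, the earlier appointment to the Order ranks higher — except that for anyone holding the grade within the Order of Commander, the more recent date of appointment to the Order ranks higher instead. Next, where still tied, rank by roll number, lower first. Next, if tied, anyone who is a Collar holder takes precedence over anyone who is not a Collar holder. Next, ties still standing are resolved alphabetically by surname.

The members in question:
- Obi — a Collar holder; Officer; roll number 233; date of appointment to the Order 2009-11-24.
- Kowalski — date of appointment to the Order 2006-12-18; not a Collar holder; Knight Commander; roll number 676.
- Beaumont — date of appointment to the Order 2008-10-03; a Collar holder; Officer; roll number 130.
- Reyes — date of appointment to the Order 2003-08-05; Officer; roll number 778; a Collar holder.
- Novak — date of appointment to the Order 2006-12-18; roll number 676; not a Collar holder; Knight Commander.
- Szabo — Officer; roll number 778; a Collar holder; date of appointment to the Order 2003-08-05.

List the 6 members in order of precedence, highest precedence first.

By grade within the Order: Kowalski and Novak (Knight Commander); then Reyes, Szabo, Beaumont and Obi (Officer).
Kowalski and Novak both have date of appointment to the Order 2006-12-18, so the next rule applies.
Kowalski and Novak both have roll number 676, so the next rule applies.
Kowalski and Novak are each not a Collar holder, so the next rule applies.
Among Kowalski and Novak, alphabetically by surname: Kowalski before Novak.
Among Reyes, Szabo, Beaumont and Obi, by date of appointment to the Order (earlier first): Reyes and Szabo (2003-08-05) before Beaumont (2008-10-03) before Obi (2009-11-24).
Reyes and Szabo both have roll number 778, so the next rule applies.
Reyes and Szabo are each a Collar holder, so the next rule applies.
Among Reyes and Szabo, alphabetically by surname: Reyes before Szabo.
Full order: Kowalski, Novak, Reyes, Szabo, Beaumont, Obi.

Kowalski, Novak, Reyes, Szabo, Beaumont, Obi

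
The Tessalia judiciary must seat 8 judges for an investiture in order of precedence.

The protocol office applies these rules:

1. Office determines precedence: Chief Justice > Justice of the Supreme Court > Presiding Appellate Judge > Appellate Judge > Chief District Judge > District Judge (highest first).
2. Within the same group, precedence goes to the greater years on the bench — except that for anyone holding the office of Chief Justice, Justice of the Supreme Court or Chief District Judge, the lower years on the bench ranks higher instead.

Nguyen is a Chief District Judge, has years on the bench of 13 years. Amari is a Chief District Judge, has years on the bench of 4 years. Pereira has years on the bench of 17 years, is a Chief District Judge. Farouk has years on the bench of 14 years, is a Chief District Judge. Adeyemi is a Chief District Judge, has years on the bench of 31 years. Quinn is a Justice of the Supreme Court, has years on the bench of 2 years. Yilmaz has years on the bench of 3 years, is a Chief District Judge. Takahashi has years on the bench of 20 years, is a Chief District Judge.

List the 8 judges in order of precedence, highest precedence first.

Quinn, Yilmaz, Amari, Nguyen, Farouk, Pereira, Takahashi, Adeyemi

By office: Quinn (Justice of the Supreme Court); then Yilmaz, Amari, Nguyen, Farouk, Pereira, Takahashi and Adeyemi (Chief District Judge).
Among Yilmaz, Amari, Nguyen, Farouk, Pereira, Takahashi and Adeyemi, by years on the bench (lower first) (reversed rule for this group): Yilmaz (3 years) before Amari (4 years) before Nguyen (13 years) before Farouk (14 years) before Pereira (17 years) before Takahashi (20 years) before Adeyemi (31 years).
Full order: Quinn, Yilmaz, Amari, Nguyen, Farouk, Pereira, Takahashi, Adeyemi.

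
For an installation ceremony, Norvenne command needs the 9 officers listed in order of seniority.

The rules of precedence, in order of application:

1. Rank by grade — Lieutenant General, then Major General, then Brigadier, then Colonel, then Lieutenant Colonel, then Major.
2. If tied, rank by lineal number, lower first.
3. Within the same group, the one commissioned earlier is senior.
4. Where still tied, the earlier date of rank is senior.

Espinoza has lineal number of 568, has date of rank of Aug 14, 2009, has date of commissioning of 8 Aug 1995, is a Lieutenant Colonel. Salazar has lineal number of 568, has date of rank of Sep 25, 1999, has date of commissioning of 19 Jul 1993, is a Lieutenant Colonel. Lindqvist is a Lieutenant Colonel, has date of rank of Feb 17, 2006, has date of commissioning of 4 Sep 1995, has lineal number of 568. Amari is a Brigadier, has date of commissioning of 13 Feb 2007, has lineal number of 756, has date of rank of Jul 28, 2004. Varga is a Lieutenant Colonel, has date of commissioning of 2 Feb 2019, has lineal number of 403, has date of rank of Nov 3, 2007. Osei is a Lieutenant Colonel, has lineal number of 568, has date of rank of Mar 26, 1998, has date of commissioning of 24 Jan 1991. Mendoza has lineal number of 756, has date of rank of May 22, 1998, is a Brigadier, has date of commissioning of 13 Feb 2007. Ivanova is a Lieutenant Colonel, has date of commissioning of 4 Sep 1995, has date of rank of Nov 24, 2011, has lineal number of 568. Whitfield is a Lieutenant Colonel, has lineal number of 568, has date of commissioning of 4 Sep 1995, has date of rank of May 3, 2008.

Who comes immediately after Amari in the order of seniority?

By grade: Mendoza and Amari (Brigadier); then Varga, Osei, Salazar, Espinoza, Lindqvist, Whitfield and Ivanova (Lieutenant Colonel).
Mendoza and Amari both have lineal number 756, so the next rule applies.
Mendoza and Amari both have date of commissioning 13 Feb 2007, so the next rule applies.
Among Mendoza and Amari, by date of rank (earlier first): Mendoza (May 22, 1998) before Amari (Jul 28, 2004).
Among Varga, Osei, Salazar, Espinoza, Lindqvist, Whitfield and Ivanova, by lineal number (lower first): Varga (403) before Osei, Salazar, Espinoza, Lindqvist, Whitfield and Ivanova (568).
Among Osei, Salazar, Espinoza, Lindqvist, Whitfield and Ivanova, by date of commissioning (earlier first): Osei (24 Jan 1991) before Salazar (19 Jul 1993) before Espinoza (8 Aug 1995) before Lindqvist, Whitfield and Ivanova (4 Sep 1995).
Among Lindqvist, Whitfield and Ivanova, by date of rank (earlier first): Lindqvist (Feb 17, 2006) before Whitfield (May 3, 2008) before Ivanova (Nov 24, 2011).
Order: Mendoza, Amari, Varga, Osei, Salazar, Espinoza, Lindqvist, Whitfield, Ivanova.

Varga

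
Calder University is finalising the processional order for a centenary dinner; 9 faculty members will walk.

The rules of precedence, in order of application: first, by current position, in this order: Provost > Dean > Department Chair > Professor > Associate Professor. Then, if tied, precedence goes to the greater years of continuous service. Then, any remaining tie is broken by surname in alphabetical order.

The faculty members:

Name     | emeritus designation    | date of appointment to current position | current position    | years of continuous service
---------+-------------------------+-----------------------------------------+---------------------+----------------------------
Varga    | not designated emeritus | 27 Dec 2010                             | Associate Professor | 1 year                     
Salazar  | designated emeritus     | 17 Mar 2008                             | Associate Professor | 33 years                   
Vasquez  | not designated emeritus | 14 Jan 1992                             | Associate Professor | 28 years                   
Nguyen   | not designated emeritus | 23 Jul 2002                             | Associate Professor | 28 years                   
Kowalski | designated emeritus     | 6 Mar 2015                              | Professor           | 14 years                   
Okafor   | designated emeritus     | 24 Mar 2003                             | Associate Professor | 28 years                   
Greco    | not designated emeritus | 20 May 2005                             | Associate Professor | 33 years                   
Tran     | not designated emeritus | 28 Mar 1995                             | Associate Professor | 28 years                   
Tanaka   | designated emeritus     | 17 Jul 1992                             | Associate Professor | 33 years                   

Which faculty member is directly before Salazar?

Greco

By current position: Kowalski (Professor); then Greco, Salazar, Tanaka, Nguyen, Okafor, Tran, Vasquez and Varga (Associate Professor).
Among Greco, Salazar, Tanaka, Nguyen, Okafor, Tran, Vasquez and Varga, by years of continuous service (higher first): Greco, Salazar and Tanaka (33 years) before Nguyen, Okafor, Tran and Vasquez (28 years) before Varga (1 year).
Among Greco, Salazar and Tanaka, alphabetically by surname: Greco before Salazar before Tanaka.
Among Nguyen, Okafor, Tran and Vasquez, alphabetically by surname: Nguyen before Okafor before Tran before Vasquez.
Order: Kowalski, Greco, Salazar, Tanaka, Nguyen, Okafor, Tran, Vasquez, Varga.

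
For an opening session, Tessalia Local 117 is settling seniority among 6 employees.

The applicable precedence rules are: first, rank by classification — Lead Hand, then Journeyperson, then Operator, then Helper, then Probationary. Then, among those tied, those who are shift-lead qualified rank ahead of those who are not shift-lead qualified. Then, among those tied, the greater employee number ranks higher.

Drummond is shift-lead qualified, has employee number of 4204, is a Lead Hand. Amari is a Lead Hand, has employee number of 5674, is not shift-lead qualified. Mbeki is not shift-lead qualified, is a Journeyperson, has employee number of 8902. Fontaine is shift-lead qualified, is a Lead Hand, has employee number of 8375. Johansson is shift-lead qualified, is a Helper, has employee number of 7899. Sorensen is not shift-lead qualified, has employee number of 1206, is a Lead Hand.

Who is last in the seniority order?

By classification: Fontaine, Drummond, Amari and Sorensen (Lead Hand); then Mbeki (Journeyperson); then Johansson (Helper).
Among Fontaine, Drummond, Amari and Sorensen, shift-lead qualified before not shift-lead qualified: Fontaine and Drummond (shift-lead qualified) before Amari and Sorensen (not shift-lead qualified).
Among Fontaine and Drummond, by employee number (higher first): Fontaine (8375) before Drummond (4204).
Among Amari and Sorensen, by employee number (higher first): Amari (5674) before Sorensen (1206).
Order: Fontaine, Drummond, Amari, Sorensen, Mbeki, Johansson.

Johansson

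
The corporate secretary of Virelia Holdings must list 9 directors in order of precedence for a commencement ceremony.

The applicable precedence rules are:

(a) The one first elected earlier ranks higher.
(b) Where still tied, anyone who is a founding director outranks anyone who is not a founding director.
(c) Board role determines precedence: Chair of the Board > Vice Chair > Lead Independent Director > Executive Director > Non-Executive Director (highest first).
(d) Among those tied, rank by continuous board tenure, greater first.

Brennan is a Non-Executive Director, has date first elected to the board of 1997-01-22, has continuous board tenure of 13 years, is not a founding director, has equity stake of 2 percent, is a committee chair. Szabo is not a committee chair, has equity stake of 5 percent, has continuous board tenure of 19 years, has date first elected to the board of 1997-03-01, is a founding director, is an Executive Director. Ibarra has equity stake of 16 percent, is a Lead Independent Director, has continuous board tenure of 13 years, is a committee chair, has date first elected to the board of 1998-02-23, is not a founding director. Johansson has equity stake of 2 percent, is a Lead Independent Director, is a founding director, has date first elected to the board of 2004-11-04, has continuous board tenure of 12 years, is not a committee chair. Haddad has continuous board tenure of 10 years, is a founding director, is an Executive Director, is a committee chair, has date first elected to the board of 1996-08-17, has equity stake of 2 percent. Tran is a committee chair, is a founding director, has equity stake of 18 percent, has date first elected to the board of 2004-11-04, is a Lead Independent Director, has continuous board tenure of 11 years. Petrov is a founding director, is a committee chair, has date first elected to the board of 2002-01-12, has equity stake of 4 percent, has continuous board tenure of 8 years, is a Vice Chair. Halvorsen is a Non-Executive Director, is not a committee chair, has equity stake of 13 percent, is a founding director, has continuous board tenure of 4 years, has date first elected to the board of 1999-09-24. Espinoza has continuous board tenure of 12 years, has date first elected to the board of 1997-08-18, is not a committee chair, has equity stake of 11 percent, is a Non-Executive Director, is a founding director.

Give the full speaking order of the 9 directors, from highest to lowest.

Haddad, Brennan, Szabo, Espinoza, Ibarra, Halvorsen, Petrov, Johansson, Tran

By date first elected to the board (earlier first): Haddad (1996-08-17); then Brennan (1997-01-22); then Szabo (1997-03-01); then Espinoza (1997-08-18); then Ibarra (1998-02-23); then Halvorsen (1999-09-24); then Petrov (2002-01-12); then Johansson and Tran (both 2004-11-04).
Johansson and Tran are each a founding director, so the next rule applies.
Johansson and Tran are each Lead Independent Director, so the next rule applies.
Among Johansson and Tran, by continuous board tenure (higher first): Johansson (12 years) before Tran (11 years).
Full order: Haddad, Brennan, Szabo, Espinoza, Ibarra, Halvorsen, Petrov, Johansson, Tran.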